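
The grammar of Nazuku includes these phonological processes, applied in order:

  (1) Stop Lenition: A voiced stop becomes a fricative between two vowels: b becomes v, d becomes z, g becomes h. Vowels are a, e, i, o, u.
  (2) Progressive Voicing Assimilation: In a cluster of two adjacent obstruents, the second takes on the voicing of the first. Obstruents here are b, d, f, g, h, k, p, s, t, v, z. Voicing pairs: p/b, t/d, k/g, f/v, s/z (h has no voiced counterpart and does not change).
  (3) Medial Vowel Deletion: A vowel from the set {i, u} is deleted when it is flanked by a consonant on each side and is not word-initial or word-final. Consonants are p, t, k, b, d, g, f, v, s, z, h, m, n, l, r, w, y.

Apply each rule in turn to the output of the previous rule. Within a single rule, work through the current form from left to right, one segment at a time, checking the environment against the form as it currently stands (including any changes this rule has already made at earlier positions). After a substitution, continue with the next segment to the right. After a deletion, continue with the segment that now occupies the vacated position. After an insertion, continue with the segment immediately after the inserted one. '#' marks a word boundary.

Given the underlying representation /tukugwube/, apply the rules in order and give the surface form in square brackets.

(1) Stop Lenition: [tukugwube] → [tukugwuve]
(2) Progressive Voicing Assimilation: no change — [tukugwuve]
(3) Medial Vowel Deletion: [tukugwuve] → [tkgwve]

[tkgwve]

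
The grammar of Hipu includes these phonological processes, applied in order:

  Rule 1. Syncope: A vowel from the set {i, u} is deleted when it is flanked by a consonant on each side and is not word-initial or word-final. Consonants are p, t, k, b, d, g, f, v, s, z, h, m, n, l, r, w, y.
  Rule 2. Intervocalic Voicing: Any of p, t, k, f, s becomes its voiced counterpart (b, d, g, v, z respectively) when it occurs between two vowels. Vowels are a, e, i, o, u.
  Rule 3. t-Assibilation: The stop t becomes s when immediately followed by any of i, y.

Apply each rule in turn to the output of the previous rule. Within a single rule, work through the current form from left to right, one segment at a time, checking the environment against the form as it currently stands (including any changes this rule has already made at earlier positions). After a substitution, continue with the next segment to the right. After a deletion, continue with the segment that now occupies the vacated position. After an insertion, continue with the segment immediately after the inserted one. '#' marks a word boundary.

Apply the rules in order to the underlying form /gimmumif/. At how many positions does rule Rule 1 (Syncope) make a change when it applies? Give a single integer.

3

Rule 1 Syncope: [gimmumif] → [gmmmf]
Rule 2 Intervocalic Voicing: no change — [gmmmf]
Rule 3 t-Assibilation: no change — [gmmmf]
Rule Rule 1 changed 3 position(s).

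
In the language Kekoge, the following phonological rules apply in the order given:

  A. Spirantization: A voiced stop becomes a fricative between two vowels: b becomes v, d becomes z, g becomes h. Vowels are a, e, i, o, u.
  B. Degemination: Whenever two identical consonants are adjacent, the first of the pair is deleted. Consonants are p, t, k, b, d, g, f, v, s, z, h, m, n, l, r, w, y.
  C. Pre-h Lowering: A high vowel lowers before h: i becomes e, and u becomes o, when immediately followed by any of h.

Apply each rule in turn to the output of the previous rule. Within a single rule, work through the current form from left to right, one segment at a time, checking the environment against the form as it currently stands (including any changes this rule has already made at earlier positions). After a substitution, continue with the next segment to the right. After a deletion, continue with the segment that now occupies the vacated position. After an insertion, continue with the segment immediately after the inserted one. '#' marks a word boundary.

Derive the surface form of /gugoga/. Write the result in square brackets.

A Spirantization: [gugoga] → [guhoha]
B Degemination: no change — [guhoha]
C Pre-h Lowering: [guhoha] → [gohoha]

[gohoha]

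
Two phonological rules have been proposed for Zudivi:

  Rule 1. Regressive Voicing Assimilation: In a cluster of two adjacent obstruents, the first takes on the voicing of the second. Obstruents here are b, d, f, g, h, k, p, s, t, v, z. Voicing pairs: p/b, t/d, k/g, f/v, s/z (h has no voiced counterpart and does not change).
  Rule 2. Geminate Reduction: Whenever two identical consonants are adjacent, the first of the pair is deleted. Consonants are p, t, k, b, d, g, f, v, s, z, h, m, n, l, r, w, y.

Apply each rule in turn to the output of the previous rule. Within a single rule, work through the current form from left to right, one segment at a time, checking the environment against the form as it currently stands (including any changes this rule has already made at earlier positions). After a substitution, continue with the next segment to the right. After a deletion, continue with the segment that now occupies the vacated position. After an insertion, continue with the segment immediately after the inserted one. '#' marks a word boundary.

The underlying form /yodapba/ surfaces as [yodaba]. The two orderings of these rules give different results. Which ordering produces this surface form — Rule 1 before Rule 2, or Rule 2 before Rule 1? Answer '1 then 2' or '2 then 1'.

Order 1 then 2:
  1 Regressive Voicing Assimilation: [yodapba] → [yodabba]
  2 Geminate Reduction: [yodabba] → [yodaba]
  result: [yodaba]
Order 2 then 1:
  2 Geminate Reduction: no change — [yodapba]
  1 Regressive Voicing Assimilation: [yodapba] → [yodabba]
  result: [yodabba]

1 then 2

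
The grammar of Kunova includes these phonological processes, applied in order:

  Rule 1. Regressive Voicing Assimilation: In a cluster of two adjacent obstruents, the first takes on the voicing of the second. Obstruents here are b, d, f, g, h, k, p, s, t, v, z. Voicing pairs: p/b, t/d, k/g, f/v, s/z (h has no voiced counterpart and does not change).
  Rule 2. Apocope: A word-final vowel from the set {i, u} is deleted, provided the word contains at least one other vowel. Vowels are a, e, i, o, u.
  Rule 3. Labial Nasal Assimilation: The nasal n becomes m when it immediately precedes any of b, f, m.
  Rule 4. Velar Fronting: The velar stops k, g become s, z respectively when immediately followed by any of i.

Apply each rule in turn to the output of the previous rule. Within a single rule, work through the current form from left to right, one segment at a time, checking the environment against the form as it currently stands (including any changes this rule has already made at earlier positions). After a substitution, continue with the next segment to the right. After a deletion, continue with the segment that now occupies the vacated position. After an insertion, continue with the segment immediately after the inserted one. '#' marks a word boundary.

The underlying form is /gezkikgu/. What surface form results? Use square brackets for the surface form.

[gessigg]

Rule 1 Regressive Voicing Assimilation: [gezkikgu] → [geskiggu]
Rule 2 Apocope: [geskiggu] → [geskigg]
Rule 3 Labial Nasal Assimilation: no change — [geskigg]
Rule 4 Velar Fronting: [geskigg] → [gessigg]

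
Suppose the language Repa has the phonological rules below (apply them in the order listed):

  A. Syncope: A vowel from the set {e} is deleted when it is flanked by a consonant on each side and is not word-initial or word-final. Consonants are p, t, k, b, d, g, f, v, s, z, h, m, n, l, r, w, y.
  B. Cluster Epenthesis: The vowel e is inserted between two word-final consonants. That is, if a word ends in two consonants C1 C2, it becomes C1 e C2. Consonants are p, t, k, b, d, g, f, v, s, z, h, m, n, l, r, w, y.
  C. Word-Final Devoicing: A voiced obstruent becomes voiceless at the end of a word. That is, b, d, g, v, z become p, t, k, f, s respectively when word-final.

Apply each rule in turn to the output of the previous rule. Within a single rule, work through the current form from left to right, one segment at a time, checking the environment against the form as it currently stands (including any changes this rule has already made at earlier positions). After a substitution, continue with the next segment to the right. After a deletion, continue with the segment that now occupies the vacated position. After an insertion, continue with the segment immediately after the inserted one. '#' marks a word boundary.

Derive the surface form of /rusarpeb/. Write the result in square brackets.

A Syncope: [rusarpeb] → [rusarpb]
B Cluster Epenthesis: [rusarpb] → [rusarpeb]
C Word-Final Devoicing: [rusarpeb] → [rusarpep]

[rusarpep]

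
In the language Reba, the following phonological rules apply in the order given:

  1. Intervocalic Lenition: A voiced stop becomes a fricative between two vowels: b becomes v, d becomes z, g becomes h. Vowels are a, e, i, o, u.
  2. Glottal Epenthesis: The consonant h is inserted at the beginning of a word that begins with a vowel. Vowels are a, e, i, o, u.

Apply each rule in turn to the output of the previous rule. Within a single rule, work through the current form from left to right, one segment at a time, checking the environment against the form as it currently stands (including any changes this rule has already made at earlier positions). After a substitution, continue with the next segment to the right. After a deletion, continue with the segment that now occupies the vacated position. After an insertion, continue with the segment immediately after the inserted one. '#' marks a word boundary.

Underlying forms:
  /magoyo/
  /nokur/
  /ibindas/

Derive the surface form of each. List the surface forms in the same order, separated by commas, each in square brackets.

/magoyo/:
  1 Intervocalic Lenition: [magoyo] → [mahoyo]
  2 Glottal Epenthesis: no change — [mahoyo]
/nokur/:
  1 Intervocalic Lenition: no change — [nokur]
  2 Glottal Epenthesis: no change — [nokur]
/ibindas/:
  1 Intervocalic Lenition: [ibindas] → [ivindas]
  2 Glottal Epenthesis: [ivindas] → [hivindas]

[mahoyo], [nokur], [hivindas]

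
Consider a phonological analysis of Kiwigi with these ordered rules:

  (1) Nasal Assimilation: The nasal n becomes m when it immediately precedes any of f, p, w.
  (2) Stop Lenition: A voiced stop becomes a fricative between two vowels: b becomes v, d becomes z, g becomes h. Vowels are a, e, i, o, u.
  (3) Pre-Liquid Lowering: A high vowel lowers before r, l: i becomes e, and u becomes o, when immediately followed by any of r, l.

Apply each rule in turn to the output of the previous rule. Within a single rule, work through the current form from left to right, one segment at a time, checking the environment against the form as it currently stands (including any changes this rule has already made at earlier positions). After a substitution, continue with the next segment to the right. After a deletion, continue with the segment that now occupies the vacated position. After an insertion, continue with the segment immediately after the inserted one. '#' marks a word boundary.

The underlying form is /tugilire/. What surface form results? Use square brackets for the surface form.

[tuhelere]

(1) Nasal Assimilation: no change — [tugilire]
(2) Stop Lenition: [tugilire] → [tuhilire]
(3) Pre-Liquid Lowering: [tuhilire] → [tuhelere]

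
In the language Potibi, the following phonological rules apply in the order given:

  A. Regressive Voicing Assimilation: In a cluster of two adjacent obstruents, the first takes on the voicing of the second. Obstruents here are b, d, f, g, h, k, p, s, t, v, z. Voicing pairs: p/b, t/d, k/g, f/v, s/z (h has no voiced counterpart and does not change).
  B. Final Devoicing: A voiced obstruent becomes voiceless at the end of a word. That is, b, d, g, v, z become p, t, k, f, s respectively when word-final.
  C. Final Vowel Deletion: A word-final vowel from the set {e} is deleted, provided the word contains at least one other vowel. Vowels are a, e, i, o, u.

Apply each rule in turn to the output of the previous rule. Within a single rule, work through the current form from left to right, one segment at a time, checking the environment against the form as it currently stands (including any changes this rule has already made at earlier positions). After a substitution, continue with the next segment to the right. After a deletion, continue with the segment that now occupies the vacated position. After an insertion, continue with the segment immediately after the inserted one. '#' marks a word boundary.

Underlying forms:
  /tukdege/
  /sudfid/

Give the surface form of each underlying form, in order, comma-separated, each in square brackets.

[tugdeg], [sutfit]

/tukdege/:
  A Regressive Voicing Assimilation: [tukdege] → [tugdege]
  B Final Devoicing: no change — [tugdege]
  C Final Vowel Deletion: [tugdege] → [tugdeg]
/sudfid/:
  A Regressive Voicing Assimilation: [sudfid] → [sutfid]
  B Final Devoicing: [sutfid] → [sutfit]
  C Final Vowel Deletion: no change — [sutfit]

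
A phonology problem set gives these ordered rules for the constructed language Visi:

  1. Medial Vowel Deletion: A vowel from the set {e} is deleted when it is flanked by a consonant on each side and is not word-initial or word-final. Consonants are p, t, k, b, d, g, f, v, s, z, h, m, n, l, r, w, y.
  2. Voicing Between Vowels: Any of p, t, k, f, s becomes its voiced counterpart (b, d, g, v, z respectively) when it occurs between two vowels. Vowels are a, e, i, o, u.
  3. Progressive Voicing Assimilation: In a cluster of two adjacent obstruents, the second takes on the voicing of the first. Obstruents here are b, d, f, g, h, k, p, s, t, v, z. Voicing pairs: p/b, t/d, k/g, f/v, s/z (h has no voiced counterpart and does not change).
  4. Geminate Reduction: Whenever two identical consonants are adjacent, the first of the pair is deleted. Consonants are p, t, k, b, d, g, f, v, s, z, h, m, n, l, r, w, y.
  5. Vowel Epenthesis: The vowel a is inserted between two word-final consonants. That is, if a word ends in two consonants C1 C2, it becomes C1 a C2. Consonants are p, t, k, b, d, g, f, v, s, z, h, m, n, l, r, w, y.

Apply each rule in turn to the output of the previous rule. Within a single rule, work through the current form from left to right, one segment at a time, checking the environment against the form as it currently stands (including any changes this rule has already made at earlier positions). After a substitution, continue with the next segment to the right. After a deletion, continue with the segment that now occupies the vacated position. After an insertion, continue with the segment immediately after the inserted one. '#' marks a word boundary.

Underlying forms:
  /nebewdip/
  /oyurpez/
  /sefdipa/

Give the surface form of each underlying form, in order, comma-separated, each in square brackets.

/nebewdip/:
  1 Medial Vowel Deletion: [nebewdip] → [nbwdip]
  2 Voicing Between Vowels: no change — [nbwdip]
  3 Progressive Voicing Assimilation: no change — [nbwdip]
  4 Geminate Reduction: no change — [nbwdip]
  5 Vowel Epenthesis: no change — [nbwdip]
/oyurpez/:
  1 Medial Vowel Deletion: [oyurpez] → [oyurpz]
  2 Voicing Between Vowels: no change — [oyurpz]
  3 Progressive Voicing Assimilation: [oyurpz] → [oyurps]
  4 Geminate Reduction: no change — [oyurps]
  5 Vowel Epenthesis: [oyurps] → [oyurpas]
/sefdipa/:
  1 Medial Vowel Deletion: [sefdipa] → [sfdipa]
  2 Voicing Between Vowels: [sfdipa] → [sfdiba]
  3 Progressive Voicing Assimilation: [sfdiba] → [sftiba]
  4 Geminate Reduction: no change — [sftiba]
  5 Vowel Epenthesis: no change — [sftiba]

[nbwdip], [oyurpas], [sftiba]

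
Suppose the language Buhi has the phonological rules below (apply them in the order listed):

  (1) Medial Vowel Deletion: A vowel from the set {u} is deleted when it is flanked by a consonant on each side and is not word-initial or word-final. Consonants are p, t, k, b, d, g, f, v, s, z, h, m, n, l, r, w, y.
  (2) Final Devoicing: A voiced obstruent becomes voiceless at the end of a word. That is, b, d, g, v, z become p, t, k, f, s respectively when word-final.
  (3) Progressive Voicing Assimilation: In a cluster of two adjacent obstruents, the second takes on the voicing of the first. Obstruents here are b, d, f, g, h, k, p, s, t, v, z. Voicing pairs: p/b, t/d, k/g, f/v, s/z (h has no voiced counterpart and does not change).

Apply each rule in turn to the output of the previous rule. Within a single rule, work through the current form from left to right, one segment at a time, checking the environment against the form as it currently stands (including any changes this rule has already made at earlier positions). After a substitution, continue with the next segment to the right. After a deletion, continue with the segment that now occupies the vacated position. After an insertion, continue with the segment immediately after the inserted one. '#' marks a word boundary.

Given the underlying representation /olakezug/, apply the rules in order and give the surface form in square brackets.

(1) Medial Vowel Deletion: [olakezug] → [olakezg]
(2) Final Devoicing: [olakezg] → [olakezk]
(3) Progressive Voicing Assimilation: [olakezk] → [olakezg]

[olakezg]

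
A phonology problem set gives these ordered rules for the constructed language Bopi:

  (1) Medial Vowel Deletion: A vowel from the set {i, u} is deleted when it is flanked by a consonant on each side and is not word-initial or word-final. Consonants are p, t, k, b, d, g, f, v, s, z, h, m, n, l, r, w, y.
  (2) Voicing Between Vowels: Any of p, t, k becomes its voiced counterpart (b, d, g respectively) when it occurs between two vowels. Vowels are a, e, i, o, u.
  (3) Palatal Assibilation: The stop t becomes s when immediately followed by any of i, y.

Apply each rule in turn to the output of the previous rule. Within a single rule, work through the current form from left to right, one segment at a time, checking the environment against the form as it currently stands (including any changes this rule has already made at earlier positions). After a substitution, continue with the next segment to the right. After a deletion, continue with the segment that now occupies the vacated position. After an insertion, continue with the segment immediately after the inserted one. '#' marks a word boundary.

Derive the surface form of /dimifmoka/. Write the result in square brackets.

(1) Medial Vowel Deletion: [dimifmoka] → [dmfmoka]
(2) Voicing Between Vowels: [dmfmoka] → [dmfmoga]
(3) Palatal Assibilation: no change — [dmfmoga]

[dmfmoga]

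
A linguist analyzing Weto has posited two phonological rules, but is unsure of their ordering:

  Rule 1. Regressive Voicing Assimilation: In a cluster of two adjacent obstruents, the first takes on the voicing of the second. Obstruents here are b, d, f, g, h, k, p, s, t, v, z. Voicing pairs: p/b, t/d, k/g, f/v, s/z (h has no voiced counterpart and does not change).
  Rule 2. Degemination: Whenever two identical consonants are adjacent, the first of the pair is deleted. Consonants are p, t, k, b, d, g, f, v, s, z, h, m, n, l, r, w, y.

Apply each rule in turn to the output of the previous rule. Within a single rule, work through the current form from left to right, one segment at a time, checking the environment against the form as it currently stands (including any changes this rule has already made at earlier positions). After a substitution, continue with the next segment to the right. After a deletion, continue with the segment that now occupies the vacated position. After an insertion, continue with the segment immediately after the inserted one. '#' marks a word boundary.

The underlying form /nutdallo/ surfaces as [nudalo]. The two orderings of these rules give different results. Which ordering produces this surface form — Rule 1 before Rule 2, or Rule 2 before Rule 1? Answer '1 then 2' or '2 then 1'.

Order 1 then 2:
  1 Regressive Voicing Assimilation: [nutdallo] → [nuddallo]
  2 Degemination: [nuddallo] → [nudalo]
  result: [nudalo]
Order 2 then 1:
  2 Degemination: [nutdallo] → [nutdalo]
  1 Regressive Voicing Assimilation: [nutdalo] → [nuddalo]
  result: [nuddalo]

1 then 2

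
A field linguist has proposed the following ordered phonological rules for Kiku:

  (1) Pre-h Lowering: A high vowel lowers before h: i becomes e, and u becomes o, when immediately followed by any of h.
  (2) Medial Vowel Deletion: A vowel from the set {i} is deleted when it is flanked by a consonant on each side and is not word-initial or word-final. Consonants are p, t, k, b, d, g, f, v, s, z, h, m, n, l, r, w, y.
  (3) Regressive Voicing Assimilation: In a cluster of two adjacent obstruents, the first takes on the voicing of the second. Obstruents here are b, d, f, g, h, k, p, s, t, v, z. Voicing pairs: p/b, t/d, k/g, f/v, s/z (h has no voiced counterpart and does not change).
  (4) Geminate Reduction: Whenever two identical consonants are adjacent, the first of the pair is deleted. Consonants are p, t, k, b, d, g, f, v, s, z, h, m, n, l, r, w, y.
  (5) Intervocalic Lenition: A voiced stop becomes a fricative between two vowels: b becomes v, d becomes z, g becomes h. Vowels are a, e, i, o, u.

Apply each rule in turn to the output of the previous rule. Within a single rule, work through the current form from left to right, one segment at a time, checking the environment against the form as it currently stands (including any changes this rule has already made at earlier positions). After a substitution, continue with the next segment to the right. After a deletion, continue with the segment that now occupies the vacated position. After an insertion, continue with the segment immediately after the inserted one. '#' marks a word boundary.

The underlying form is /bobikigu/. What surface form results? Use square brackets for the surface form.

[bopgu]

(1) Pre-h Lowering: no change — [bobikigu]
(2) Medial Vowel Deletion: [bobikigu] → [bobkgu]
(3) Regressive Voicing Assimilation: [bobkgu] → [bopggu]
(4) Geminate Reduction: [bopggu] → [bopgu]
(5) Intervocalic Lenition: no change — [bopgu]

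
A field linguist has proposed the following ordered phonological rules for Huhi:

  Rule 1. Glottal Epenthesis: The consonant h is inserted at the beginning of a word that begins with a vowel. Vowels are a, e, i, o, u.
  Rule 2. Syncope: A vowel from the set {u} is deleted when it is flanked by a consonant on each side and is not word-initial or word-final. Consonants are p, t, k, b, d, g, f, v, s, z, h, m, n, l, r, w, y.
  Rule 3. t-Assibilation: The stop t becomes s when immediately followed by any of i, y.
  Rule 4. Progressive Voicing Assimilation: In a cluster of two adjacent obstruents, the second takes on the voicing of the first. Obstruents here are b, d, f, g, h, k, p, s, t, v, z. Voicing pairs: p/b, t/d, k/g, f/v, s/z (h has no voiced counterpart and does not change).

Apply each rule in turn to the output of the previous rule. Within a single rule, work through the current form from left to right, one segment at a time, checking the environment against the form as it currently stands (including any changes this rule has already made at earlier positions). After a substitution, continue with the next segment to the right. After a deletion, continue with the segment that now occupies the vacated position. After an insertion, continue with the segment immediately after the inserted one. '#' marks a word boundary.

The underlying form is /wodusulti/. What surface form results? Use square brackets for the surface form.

Rule 1 Glottal Epenthesis: no change — [wodusulti]
Rule 2 Syncope: [wodusulti] → [wodslti]
Rule 3 t-Assibilation: [wodslti] → [wodslsi]
Rule 4 Progressive Voicing Assimilation: [wodslsi] → [wodzlsi]

[wodzlsi]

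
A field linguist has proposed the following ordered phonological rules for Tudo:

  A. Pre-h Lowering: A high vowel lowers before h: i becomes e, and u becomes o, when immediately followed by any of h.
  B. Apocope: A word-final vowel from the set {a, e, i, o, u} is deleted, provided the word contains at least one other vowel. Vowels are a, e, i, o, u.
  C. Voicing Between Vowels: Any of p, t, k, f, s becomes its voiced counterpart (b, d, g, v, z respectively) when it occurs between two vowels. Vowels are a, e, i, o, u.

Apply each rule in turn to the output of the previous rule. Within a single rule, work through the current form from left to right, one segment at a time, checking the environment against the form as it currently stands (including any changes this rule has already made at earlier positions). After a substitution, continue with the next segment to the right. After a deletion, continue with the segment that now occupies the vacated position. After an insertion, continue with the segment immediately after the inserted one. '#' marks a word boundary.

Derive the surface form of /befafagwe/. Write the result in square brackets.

[bevavagw]

A Pre-h Lowering: no change — [befafagwe]
B Apocope: [befafagwe] → [befafagw]
C Voicing Between Vowels: [befafagw] → [bevavagw]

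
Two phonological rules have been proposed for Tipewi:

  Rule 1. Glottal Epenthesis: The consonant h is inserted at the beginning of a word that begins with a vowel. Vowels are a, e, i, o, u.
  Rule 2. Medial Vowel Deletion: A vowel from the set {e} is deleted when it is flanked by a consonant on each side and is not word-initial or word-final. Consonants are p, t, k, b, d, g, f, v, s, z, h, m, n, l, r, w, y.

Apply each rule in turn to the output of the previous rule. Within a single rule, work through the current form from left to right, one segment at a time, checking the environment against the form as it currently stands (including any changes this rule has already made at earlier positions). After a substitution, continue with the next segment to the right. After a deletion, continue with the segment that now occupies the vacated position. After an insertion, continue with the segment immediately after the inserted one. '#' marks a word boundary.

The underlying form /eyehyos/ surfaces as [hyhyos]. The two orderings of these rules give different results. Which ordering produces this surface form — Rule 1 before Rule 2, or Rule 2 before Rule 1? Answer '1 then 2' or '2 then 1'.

Order 1 then 2:
  1 Glottal Epenthesis: [eyehyos] → [heyehyos]
  2 Medial Vowel Deletion: [heyehyos] → [hyhyos]
  result: [hyhyos]
Order 2 then 1:
  2 Medial Vowel Deletion: [eyehyos] → [eyhyos]
  1 Glottal Epenthesis: [eyhyos] → [heyhyos]
  result: [heyhyos]

1 then 2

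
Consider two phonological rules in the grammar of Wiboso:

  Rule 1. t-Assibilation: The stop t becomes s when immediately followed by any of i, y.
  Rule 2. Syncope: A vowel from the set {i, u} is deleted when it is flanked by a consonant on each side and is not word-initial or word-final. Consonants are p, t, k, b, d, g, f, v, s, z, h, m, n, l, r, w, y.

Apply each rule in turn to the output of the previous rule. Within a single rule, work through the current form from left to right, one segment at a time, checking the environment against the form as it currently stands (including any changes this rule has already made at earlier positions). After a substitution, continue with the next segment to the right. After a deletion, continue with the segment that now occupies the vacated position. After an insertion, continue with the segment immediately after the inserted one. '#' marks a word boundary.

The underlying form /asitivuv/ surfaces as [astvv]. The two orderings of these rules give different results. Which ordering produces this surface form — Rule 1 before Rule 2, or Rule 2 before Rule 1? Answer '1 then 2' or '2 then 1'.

2 then 1

Order 1 then 2:
  1 t-Assibilation: [asitivuv] → [asisivuv]
  2 Syncope: [asisivuv] → [assvv]
  result: [assvv]
Order 2 then 1:
  2 Syncope: [asitivuv] → [astvv]
  1 t-Assibilation: no change — [astvv]
  result: [astvv]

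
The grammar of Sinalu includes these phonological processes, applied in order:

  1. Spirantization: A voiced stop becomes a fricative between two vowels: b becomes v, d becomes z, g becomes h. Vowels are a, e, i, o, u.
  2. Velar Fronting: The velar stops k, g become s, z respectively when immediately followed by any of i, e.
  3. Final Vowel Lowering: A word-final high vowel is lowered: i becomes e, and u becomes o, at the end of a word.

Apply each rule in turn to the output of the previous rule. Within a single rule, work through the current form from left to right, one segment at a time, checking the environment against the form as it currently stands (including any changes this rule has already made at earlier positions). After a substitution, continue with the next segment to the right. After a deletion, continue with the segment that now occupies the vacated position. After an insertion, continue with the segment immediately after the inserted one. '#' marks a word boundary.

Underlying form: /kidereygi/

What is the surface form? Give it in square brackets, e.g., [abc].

1 Spirantization: [kidereygi] → [kizereygi]
2 Velar Fronting: [kizereygi] → [sizereyzi]
3 Final Vowel Lowering: [sizereyzi] → [sizereyze]

[sizereyze]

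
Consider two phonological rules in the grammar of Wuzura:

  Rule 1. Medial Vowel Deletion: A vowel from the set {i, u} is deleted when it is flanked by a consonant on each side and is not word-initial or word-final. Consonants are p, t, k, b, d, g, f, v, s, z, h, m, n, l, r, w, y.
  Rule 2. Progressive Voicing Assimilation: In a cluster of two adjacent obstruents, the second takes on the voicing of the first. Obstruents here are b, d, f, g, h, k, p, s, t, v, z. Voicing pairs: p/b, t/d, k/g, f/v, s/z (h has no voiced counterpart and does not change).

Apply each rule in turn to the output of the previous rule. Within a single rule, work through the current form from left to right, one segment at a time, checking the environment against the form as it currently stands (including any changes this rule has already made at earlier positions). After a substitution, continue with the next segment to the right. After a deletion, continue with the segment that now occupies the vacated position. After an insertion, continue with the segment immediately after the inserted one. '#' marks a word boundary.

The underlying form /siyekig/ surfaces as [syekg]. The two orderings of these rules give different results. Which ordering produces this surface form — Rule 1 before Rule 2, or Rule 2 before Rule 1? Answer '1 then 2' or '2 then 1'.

2 then 1

Order 1 then 2:
  1 Medial Vowel Deletion: [siyekig] → [syekg]
  2 Progressive Voicing Assimilation: [syekg] → [syekk]
  result: [syekk]
Order 2 then 1:
  2 Progressive Voicing Assimilation: no change — [siyekig]
  1 Medial Vowel Deletion: [siyekig] → [syekg]
  result: [syekg]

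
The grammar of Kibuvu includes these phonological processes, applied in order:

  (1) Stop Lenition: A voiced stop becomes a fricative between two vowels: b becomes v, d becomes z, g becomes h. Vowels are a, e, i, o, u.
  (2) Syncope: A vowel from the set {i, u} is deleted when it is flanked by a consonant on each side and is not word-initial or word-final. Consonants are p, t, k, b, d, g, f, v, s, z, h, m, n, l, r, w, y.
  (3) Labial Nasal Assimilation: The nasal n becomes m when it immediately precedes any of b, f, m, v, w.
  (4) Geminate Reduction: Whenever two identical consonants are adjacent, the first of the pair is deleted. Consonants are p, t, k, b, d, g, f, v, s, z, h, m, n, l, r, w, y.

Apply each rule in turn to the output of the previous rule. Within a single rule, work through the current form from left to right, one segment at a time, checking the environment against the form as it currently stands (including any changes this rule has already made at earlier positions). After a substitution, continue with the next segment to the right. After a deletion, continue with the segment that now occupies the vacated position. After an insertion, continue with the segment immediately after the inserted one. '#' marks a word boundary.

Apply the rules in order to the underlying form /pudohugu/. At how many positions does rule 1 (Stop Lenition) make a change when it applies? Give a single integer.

(1) Stop Lenition: [pudohugu] → [puzohuhu]
(2) Syncope: [puzohuhu] → [pzohhu]
(3) Labial Nasal Assimilation: no change — [pzohhu]
(4) Geminate Reduction: [pzohhu] → [pzohu]
Rule 1 changed 2 position(s).

2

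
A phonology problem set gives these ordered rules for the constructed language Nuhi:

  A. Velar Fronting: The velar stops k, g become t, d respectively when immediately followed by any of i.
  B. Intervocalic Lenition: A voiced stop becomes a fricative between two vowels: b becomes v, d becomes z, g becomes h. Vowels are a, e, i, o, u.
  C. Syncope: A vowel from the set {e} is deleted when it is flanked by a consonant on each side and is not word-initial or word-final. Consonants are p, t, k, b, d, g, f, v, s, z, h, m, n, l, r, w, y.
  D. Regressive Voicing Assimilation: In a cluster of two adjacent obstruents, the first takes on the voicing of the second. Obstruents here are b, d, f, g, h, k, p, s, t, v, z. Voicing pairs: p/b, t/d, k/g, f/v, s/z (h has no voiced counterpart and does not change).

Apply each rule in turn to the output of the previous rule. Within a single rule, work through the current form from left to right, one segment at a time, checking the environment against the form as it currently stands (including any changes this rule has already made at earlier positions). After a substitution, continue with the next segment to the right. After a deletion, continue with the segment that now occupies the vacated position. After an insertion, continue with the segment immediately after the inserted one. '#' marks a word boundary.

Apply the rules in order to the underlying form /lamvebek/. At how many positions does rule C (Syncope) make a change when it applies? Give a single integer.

2

A Velar Fronting: no change — [lamvebek]
B Intervocalic Lenition: [lamvebek] → [lamvevek]
C Syncope: [lamvevek] → [lamvvk]
D Regressive Voicing Assimilation: [lamvvk] → [lamvfk]
Rule C changed 2 position(s).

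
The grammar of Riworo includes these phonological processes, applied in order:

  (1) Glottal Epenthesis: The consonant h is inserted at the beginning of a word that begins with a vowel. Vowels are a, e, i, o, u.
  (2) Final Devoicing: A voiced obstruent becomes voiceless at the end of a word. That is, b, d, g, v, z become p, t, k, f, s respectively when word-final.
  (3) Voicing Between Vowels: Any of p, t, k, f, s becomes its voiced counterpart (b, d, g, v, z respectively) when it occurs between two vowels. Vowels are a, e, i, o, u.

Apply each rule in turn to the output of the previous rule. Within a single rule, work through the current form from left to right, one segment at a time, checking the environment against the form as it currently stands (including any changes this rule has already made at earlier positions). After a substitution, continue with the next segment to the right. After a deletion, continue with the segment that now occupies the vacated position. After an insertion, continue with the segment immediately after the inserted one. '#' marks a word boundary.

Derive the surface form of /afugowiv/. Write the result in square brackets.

[havugowif]

(1) Glottal Epenthesis: [afugowiv] → [hafugowiv]
(2) Final Devoicing: [hafugowiv] → [hafugowif]
(3) Voicing Between Vowels: [hafugowif] → [havugowif]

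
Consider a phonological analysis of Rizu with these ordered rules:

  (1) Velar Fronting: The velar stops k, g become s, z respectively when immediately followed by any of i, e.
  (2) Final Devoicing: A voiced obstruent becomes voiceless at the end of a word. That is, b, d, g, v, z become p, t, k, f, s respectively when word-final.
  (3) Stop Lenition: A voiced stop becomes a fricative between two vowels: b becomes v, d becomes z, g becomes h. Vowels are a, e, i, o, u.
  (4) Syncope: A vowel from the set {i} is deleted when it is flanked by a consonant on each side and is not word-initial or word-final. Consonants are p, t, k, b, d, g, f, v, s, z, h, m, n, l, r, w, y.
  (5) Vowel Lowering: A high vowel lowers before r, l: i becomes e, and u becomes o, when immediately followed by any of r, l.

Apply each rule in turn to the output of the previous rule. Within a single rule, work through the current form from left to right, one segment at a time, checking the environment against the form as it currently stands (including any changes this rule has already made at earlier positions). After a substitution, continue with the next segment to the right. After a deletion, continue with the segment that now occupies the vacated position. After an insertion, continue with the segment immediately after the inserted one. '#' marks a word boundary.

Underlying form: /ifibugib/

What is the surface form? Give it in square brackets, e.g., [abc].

(1) Velar Fronting: [ifibugib] → [ifibuzib]
(2) Final Devoicing: [ifibuzib] → [ifibuzip]
(3) Stop Lenition: [ifibuzip] → [ifivuzip]
(4) Syncope: [ifivuzip] → [ifvuzp]
(5) Vowel Lowering: no change — [ifvuzp]

[ifvuzp]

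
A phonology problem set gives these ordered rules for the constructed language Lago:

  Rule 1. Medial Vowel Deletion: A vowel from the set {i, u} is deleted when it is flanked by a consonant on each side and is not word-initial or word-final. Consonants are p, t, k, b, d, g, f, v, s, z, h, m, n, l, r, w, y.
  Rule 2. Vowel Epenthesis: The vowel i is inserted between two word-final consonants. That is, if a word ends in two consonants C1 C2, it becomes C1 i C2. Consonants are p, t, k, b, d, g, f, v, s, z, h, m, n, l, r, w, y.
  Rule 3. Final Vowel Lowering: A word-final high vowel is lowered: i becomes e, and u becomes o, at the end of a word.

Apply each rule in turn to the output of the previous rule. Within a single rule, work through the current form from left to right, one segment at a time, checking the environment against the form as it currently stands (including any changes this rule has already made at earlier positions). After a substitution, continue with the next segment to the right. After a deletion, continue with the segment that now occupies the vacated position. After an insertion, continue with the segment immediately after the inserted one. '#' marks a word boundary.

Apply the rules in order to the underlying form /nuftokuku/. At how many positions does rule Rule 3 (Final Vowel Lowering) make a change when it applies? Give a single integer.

1

Rule 1 Medial Vowel Deletion: [nuftokuku] → [nftokku]
Rule 2 Vowel Epenthesis: no change — [nftokku]
Rule 3 Final Vowel Lowering: [nftokku] → [nftokko]
Rule Rule 3 changed 1 position(s).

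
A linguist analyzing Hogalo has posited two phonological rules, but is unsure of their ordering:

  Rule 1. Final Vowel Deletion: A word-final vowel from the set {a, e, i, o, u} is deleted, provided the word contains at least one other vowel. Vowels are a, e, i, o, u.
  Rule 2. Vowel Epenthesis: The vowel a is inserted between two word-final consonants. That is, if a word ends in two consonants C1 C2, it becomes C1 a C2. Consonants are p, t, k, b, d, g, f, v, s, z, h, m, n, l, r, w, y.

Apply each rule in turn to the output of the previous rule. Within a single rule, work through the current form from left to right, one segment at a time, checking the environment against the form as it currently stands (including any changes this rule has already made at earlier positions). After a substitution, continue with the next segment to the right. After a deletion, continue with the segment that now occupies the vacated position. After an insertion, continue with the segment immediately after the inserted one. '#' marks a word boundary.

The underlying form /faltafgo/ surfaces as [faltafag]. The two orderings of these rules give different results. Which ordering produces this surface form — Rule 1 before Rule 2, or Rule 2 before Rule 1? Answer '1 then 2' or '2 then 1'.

Order 1 then 2:
  1 Final Vowel Deletion: [faltafgo] → [faltafg]
  2 Vowel Epenthesis: [faltafg] → [faltafag]
  result: [faltafag]
Order 2 then 1:
  2 Vowel Epenthesis: no change — [faltafgo]
  1 Final Vowel Deletion: [faltafgo] → [faltafg]
  result: [faltafg]

1 then 2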